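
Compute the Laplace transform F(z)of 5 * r 5/z^2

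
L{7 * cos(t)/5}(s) 7 * s/(5 * (s^2+1))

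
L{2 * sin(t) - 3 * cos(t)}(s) 2/(s^2 + 1) - 3 * s/(s^2 + 1)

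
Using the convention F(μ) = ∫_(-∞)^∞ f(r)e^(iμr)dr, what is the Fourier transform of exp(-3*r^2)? sqrt(3)*sqrt(pi)*exp(-μ^2/12)/3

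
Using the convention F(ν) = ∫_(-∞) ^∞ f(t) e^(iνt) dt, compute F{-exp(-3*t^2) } -sqrt(3)*sqrt(pi)*exp(-ν^2/12) /3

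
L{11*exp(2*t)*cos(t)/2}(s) 11*(s - 2)/(2*((s - 2)^2 + 1))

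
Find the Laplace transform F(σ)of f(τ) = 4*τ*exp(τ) 4/(σ - 1)^2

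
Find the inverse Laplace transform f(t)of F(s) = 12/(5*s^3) 6*t^2/5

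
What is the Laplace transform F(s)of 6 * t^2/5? 12/(5 * s^3)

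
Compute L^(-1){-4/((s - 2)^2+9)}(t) -4*exp(2*t)*sin(3*t)/3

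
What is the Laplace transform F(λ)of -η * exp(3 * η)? -1/(λ - 3)^2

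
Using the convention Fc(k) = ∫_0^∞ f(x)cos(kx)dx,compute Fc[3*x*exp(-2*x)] 3*(4 - k^2)/(k^2 + 4)^2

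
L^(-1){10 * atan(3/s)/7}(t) 10 * sin(3 * t)/(7 * t)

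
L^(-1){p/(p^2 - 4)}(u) cosh(2*u)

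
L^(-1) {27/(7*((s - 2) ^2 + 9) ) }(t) 9*exp(2*t)*sin(3*t) /7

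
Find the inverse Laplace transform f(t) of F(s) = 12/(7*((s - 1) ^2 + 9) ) 4*exp(t)*sin(3*t) /7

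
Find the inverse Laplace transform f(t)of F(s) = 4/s 4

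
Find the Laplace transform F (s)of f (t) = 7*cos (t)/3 7*s/ (3*(s^2 + 1))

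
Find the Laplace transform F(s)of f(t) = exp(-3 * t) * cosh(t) (s + 3)/((s + 3)^2 - 1)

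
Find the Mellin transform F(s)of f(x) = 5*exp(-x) 5*gamma(s)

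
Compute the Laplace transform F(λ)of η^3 6/λ^4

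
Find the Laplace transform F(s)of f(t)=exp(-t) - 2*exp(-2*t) 1/(s + 1) - 2/(s + 2)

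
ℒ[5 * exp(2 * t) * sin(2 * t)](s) 10/((s - 2)^2+4)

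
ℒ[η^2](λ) 2/λ^3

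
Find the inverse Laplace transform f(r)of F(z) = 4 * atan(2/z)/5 4 * sin(2 * r)/(5 * r)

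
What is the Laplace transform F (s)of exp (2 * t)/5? 1/ (5 * (s - 2))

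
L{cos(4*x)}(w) w/(w^2 + 16)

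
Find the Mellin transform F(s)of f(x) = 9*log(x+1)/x -9*pi*csc(pi*s)/(s - 1)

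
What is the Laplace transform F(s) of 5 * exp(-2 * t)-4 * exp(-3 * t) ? 5/(s + 2)-4/(s + 3) 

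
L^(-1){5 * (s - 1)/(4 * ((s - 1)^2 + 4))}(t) 5 * exp(t) * cos(2 * t)/4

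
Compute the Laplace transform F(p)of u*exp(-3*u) (p + 3)^(-2)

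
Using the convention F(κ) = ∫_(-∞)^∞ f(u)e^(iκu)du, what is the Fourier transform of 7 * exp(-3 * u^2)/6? 7 * sqrt(3) * sqrt(pi) * exp(-κ^2/12)/18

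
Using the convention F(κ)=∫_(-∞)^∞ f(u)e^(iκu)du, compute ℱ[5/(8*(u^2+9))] 5*pi*exp(-3*Abs(κ))/24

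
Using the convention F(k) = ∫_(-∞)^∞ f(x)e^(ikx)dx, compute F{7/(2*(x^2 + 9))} 7*pi*exp(-3*Abs(k))/6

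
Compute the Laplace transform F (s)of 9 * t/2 9/ (2 * s^2)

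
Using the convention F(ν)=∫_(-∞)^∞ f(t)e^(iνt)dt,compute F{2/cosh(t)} 2 * pi/cosh(pi * ν/2)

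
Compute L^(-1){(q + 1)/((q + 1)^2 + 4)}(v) exp(-v) * cos(2 * v)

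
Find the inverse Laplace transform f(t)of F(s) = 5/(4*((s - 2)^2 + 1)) 5*exp(2*t)*sin(t)/4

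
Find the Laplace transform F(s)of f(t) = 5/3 5/(3 * s)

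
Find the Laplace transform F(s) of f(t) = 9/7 9/(7*s) 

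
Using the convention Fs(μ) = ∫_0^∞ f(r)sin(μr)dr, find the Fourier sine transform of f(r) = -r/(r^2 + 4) -pi*exp(-2*μ)/2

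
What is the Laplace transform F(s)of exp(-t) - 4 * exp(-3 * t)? 1/(s + 1) - 4/(s + 3)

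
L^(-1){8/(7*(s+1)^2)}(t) 8*t*exp(-t)/7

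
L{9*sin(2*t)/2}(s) 9/(s^2 + 4)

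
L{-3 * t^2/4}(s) -3/(2 * s^3)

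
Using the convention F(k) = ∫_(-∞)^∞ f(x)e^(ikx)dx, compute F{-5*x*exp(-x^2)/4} -5*I*sqrt(pi)*k*exp(-k^2/4)/8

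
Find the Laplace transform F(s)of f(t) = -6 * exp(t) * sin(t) -6/((s - 1)^2 + 1)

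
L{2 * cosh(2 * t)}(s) 2 * s/(s^2 - 4)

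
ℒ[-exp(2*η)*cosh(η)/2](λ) (2 - λ)/(2*((λ - 2)^2 - 1))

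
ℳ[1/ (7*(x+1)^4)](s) gamma (s)*gamma (4 - s)/42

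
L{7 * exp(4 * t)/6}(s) 7/(6 * (s - 4))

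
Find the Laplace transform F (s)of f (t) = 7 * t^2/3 14/ (3 * s^3)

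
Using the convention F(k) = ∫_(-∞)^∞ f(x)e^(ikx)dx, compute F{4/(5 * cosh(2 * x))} 2 * pi/(5 * cosh(pi * k/4))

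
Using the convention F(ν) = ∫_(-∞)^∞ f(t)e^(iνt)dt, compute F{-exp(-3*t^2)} -sqrt(3)*sqrt(pi)*exp(-ν^2/12)/3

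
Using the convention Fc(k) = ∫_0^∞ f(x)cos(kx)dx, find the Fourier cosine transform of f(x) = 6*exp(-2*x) 12/(k^2 + 4)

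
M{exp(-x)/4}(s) gamma(s)/4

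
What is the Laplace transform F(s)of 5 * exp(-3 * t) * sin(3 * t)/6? 5/(2 * ((s + 3)^2 + 9))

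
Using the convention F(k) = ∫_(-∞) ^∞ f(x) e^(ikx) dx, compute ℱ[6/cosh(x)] 6 * pi/cosh(pi * k/2) 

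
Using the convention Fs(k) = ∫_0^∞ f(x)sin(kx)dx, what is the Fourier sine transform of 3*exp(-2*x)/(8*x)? 3*atan(k/2)/8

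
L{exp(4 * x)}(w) 1/(w - 4)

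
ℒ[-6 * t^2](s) -12/s^3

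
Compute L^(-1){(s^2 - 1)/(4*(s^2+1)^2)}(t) t*cos(t)/4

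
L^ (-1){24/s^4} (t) 4*t^3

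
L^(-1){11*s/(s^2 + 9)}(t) 11*cos(3*t)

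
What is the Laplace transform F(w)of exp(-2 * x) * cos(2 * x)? (w + 2)/((w + 2)^2 + 4)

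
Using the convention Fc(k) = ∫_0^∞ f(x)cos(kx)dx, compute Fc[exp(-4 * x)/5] 4/(5 * (k^2+16))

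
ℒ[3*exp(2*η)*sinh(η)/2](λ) 3/(2*((λ - 2)^2 - 1))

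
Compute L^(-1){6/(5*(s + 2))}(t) 6*exp(-2*t)/5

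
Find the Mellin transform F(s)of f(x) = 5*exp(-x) 5*gamma(s)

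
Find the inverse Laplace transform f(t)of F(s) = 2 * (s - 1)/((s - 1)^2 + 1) 2 * exp(t) * cos(t)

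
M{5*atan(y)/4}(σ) -5*pi*sec(pi*σ/2)/(8*σ)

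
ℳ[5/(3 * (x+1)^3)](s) 5 * pi * (s - 2) * (s - 1)/(6 * sin(pi * s))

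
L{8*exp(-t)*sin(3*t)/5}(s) 24/(5*((s + 1)^2 + 9))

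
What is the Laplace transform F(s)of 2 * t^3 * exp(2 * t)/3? 4/(s - 2)^4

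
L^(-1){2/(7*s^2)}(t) 2*t/7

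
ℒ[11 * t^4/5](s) 264/(5 * s^5)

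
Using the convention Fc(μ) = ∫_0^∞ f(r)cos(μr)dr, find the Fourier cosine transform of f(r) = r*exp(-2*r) (4 - μ^2)/(μ^2 + 4)^2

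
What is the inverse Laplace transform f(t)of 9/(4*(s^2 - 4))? 9*sinh(2*t)/8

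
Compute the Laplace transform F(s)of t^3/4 3/(2*s^4)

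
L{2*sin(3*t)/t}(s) 2*atan(3/s)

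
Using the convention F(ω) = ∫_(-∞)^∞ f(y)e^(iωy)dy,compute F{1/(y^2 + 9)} pi * exp(-3 * Abs(ω))/3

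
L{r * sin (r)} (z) 2 * z/ (z^2 + 1)^2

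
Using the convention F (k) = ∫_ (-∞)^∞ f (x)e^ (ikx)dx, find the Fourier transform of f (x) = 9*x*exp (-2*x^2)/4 9*sqrt (2)*I*sqrt (pi)*k*exp (-k^2/8)/32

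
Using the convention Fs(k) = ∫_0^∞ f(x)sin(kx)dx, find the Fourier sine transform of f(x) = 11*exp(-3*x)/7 11*k/(7*(k^2 + 9))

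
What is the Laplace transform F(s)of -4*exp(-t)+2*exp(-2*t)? 2/(s+2) - 4/(s+1)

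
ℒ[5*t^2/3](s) 10/(3*s^3)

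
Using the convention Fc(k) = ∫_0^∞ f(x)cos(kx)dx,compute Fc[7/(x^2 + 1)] 7*pi*exp(-k)/2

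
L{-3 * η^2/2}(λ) -3/λ^3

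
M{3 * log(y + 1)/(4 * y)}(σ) -3 * pi * csc(pi * σ)/(4 * σ - 4)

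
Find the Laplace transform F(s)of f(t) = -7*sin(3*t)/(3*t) -7*atan(3/s)/3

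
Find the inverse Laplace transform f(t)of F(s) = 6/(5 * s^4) t^3/5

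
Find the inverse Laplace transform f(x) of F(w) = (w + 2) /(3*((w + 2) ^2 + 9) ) exp(-2*x)*cos(3*x) /3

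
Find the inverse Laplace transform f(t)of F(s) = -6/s -6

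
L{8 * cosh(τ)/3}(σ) 8 * σ/(3 * (σ^2 - 1))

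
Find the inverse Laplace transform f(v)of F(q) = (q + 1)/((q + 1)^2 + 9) exp(-v)*cos(3*v)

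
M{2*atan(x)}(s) -pi*sec(pi*s/2)/s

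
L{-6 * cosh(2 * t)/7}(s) -6 * s/(7 * s^2 - 28)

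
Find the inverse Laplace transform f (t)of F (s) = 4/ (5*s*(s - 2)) 4*exp (t)*sinh (t)/5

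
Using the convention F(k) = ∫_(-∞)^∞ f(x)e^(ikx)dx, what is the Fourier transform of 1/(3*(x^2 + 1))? pi*exp(-Abs(k))/3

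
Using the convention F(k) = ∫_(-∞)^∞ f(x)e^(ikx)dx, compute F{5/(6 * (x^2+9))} 5 * pi * exp(-3 * Abs(k))/18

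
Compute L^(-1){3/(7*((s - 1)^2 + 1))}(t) 3*exp(t)*sin(t)/7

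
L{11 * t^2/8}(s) 11/(4 * s^3)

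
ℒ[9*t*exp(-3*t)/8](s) 9/(8*(s + 3)^2)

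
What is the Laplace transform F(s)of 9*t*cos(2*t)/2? 9*(s^2 - 4)/(2*(s^2 + 4)^2)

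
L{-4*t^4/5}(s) -96/(5*s^5)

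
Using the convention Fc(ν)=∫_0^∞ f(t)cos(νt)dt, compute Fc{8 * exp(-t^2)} 4 * sqrt(pi) * exp(-ν^2/4)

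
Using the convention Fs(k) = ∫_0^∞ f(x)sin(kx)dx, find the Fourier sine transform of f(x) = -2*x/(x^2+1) -pi*exp(-k)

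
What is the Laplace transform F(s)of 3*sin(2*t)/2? 3/(s^2+4)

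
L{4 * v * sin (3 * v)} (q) 24 * q/ (q^2 + 9)^2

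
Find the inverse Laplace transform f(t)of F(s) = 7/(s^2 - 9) 7*sinh(3*t)/3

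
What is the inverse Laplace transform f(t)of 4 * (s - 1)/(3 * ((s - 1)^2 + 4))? 4 * exp(t) * cos(2 * t)/3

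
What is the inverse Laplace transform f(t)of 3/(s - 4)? 3*exp(4*t)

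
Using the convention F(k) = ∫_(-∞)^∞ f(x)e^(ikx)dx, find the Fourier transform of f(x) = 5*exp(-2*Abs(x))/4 5/(k^2+4)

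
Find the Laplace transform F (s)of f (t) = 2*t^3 12/s^4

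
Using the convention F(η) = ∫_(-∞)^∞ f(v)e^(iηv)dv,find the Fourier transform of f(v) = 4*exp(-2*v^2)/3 2*sqrt(2)*sqrt(pi)*exp(-η^2/8)/3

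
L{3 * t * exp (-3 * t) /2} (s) 3/ (2 * (s+3) ^2) 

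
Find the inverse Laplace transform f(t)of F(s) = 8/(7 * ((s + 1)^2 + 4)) 4 * exp(-t) * sin(2 * t)/7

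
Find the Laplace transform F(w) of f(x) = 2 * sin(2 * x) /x 2 * atan(2/w) 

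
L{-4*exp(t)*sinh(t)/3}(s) -4/(3*s*(s - 2))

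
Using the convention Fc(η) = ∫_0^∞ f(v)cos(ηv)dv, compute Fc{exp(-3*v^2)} sqrt(3)*sqrt(pi)*exp(-η^2/12)/6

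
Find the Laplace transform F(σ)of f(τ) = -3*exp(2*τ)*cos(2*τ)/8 3*(2 - σ)/(8*((σ - 2)^2 + 4))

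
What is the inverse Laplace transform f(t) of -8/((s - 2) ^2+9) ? -8 * exp(2 * t) * sin(3 * t) /3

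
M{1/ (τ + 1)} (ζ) pi * csc (pi * ζ)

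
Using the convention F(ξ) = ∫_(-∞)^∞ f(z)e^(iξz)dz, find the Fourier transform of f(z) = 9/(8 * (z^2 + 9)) 3 * pi * exp(-3 * Abs(ξ))/8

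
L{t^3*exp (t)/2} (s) 3/ (s - 1)^4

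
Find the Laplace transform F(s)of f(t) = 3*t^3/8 9/(4*s^4)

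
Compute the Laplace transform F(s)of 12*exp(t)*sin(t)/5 12/(5*((s - 1)^2 + 1))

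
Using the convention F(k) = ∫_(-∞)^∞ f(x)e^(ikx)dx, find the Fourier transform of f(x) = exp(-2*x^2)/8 sqrt(2)*sqrt(pi)*exp(-k^2/8)/16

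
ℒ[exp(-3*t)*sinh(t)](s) 1/((s+3)^2 - 1)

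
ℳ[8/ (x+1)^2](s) -8*pi*(s - 1)/sin (pi*s)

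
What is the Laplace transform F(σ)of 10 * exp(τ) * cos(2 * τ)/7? 10 * (σ - 1)/(7 * ((σ - 1)^2 + 4))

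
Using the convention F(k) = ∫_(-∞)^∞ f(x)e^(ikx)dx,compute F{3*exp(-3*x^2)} sqrt(3)*sqrt(pi)*exp(-k^2/12)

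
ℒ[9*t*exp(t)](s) 9/(s - 1)^2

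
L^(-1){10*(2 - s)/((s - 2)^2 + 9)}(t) -10*exp(2*t)*cos(3*t)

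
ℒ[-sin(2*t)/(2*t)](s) -atan(2/s)/2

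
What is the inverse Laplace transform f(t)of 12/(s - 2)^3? 6*t^2*exp(2*t)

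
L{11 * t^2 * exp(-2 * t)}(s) 22/(s + 2)^3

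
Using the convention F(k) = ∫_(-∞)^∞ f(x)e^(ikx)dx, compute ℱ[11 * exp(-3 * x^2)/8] 11 * sqrt(3) * sqrt(pi) * exp(-k^2/12)/24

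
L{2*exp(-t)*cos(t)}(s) 2*(s + 1)/((s + 1)^2 + 1)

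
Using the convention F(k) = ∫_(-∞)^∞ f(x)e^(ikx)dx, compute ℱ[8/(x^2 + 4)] 4*pi*exp(-2*Abs(k))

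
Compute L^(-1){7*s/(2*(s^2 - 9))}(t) 7*cosh(3*t)/2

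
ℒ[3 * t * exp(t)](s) 3/(s - 1)^2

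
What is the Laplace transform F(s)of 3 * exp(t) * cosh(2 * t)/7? 3 * (s - 1)/(7 * ((s - 1)^2 - 4))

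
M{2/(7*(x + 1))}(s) 2*pi*csc(pi*s)/7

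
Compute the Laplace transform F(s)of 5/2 5/(2 * s)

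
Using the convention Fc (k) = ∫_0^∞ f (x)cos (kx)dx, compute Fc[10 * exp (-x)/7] 10/ (7 * (k^2 + 1))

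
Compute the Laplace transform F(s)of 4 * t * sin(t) 8 * s/(s^2 + 1)^2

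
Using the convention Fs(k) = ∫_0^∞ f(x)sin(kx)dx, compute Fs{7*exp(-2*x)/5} 7*k/(5*(k^2 + 4))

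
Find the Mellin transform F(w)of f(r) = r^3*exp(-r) gamma(w+3)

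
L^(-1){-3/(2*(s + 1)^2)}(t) -3*t*exp(-t)/2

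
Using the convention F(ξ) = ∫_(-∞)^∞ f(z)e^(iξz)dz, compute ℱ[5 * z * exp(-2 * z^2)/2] 5 * sqrt(2) * I * sqrt(pi) * ξ * exp(-ξ^2/8)/16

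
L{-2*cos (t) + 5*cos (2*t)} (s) 5*s/ (s^2 + 4) - 2*s/ (s^2 + 1)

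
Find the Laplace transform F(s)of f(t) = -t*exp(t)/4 -1/(4*(s - 1)^2)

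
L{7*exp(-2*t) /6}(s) 7/(6*(s + 2) ) 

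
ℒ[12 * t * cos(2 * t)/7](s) 12 * (s^2-4)/(7 * (s^2+4)^2)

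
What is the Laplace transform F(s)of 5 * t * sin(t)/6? 5 * s/(3 * (s^2+1)^2)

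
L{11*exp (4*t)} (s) 11/ (s - 4)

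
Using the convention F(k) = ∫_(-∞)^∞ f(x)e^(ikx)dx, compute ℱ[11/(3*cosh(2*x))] 11*pi/(6*cosh(pi*k/4))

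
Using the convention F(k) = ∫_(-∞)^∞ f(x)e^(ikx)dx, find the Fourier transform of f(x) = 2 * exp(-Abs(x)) 4/(k^2 + 1)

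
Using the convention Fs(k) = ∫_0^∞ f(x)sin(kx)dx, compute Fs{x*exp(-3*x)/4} 3*k/(2*(k^2+9)^2)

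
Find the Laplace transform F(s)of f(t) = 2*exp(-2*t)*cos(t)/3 2*(s + 2)/(3*((s + 2)^2 + 1))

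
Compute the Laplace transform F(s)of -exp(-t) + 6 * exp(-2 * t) 6/(s + 2) - 1/(s + 1)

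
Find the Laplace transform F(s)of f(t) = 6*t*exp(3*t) 6/(s - 3)^2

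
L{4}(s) 4/s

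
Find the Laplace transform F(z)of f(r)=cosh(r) z/(z^2 - 1)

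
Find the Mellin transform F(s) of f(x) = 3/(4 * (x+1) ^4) gamma(s) * gamma(4 - s) /8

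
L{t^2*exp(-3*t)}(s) 2/(s + 3)^3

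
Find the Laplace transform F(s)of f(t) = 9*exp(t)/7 9/(7*(s - 1))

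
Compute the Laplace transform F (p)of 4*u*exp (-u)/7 4/ (7*(p + 1)^2)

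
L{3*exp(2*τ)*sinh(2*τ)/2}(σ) 3/(σ*(σ - 4))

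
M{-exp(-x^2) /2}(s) -gamma(s/2) /4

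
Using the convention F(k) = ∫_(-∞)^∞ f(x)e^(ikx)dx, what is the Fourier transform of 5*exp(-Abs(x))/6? 5/(3*(k^2 + 1))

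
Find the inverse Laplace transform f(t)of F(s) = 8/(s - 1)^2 8*t*exp(t)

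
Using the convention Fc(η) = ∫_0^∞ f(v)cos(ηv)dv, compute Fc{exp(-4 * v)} 4/(η^2+16)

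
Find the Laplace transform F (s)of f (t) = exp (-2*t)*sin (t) 1/ ( (s+2)^2+1)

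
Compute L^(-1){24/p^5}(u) u^4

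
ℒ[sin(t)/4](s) 1/(4 * (s^2+1))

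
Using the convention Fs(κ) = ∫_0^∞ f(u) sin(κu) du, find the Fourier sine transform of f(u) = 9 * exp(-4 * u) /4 9 * κ/(4 * (κ^2 + 16) ) 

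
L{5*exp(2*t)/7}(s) 5/(7*(s - 2))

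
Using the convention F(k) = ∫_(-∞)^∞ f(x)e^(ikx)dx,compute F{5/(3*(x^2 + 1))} 5*pi*exp(-Abs(k))/3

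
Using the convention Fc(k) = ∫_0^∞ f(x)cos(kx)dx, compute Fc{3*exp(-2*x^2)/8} 3*sqrt(2)*sqrt(pi)*exp(-k^2/8)/32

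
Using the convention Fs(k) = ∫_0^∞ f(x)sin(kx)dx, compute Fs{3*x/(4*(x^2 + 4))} 3*pi*exp(-2*k)/8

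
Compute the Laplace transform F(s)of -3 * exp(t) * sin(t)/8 -3/(8 * (s - 1)^2 + 8)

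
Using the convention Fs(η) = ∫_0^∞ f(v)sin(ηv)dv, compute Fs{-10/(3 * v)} -5 * pi/3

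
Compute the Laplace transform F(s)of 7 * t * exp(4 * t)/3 7/(3 * (s - 4)^2)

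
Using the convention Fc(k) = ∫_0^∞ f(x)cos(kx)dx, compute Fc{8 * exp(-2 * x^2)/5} 2 * sqrt(2) * sqrt(pi) * exp(-k^2/8)/5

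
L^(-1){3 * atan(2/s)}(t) 3 * sin(2 * t)/t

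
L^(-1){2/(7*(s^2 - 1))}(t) 2*sinh(t)/7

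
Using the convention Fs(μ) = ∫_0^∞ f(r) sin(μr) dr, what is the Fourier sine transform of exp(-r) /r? atan(μ) 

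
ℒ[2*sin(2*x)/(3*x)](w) 2*atan(2/w)/3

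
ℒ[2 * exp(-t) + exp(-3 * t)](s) 1/(s + 3) + 2/(s + 1)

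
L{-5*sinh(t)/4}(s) -5/(4*s^2 - 4)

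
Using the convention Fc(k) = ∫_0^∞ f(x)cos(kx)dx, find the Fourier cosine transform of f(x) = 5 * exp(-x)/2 5/(2 * (k^2 + 1))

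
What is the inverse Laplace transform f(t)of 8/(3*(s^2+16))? 2*sin(4*t)/3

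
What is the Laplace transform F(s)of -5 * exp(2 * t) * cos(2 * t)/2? 5 * (2 - s)/(2 * ((s - 2)^2 + 4))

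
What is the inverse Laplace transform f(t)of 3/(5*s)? 3/5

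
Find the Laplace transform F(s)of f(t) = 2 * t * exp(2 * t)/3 2/(3 * (s - 2)^2)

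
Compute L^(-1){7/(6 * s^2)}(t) 7 * t/6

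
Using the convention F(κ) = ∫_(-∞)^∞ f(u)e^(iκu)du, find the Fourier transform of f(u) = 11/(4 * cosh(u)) 11 * pi/(4 * cosh(pi * κ/2))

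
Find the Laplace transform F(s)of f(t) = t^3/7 6/(7 * s^4)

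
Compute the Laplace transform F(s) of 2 2/s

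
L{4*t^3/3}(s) 8/s^4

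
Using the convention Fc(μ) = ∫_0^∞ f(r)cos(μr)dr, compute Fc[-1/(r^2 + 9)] -pi*exp(-3*μ)/6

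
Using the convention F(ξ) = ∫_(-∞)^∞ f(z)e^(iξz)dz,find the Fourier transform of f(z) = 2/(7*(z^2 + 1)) 2*pi*exp(-Abs(ξ))/7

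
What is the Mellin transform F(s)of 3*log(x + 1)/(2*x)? -3*pi*csc(pi*s)/(2*s - 2)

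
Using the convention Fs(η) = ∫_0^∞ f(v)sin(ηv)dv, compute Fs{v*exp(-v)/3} 2*η/(3*(η^2+1)^2)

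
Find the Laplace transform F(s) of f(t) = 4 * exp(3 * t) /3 4/(3 * (s - 3) ) 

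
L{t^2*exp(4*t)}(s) 2/(s - 4)^3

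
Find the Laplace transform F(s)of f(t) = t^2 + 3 3/s + 2/s^3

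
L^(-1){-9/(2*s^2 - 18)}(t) -3*sinh(3*t)/2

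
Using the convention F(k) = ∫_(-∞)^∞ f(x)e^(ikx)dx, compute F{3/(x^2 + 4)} 3 * pi * exp(-2 * Abs(k))/2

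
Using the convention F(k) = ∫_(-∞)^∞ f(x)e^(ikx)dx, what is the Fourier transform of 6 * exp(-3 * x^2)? 2 * sqrt(3) * sqrt(pi) * exp(-k^2/12)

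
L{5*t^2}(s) 10/s^3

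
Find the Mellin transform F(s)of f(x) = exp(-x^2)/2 gamma(s/2)/4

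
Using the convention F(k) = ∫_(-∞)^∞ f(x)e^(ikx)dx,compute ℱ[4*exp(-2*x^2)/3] 2*sqrt(2)*sqrt(pi)*exp(-k^2/8)/3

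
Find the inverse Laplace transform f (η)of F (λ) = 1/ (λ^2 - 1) sinh (η)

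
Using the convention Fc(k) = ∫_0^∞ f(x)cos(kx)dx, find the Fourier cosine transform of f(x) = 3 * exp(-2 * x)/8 3/(4 * (k^2 + 4))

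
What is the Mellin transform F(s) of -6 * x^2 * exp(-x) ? -6 * gamma(s + 2) 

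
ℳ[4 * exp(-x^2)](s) 2 * gamma(s/2)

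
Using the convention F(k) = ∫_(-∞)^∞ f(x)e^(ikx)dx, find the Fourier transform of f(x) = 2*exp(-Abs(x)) 4/(k^2 + 1)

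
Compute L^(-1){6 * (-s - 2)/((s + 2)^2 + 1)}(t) -6 * exp(-2 * t) * cos(t)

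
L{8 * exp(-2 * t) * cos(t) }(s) 8 * (s + 2) /((s + 2) ^2 + 1) 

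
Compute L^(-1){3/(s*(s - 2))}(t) 3*exp(t)*sinh(t)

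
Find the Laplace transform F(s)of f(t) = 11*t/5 11/(5*s^2)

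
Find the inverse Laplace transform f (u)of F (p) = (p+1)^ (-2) u*exp (-u)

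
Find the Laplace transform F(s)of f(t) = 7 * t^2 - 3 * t 14/s^3 - 3/s^2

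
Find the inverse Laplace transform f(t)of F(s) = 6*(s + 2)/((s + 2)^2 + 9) 6*exp(-2*t)*cos(3*t)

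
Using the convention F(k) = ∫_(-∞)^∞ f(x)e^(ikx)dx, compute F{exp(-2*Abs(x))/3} 4/(3*(k^2 + 4))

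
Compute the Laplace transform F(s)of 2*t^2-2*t 4/s^3-2/s^2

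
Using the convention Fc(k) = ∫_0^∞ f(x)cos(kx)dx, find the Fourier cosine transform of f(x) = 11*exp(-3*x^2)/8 11*sqrt(3)*sqrt(pi)*exp(-k^2/12)/48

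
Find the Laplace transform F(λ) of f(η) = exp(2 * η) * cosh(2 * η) (λ - 2) /(λ * (λ - 4) ) 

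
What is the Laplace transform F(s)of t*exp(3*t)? (s - 3)^(-2)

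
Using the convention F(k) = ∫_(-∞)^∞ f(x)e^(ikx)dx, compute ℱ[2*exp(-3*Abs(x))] 12/(k^2+9)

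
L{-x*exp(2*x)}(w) -1/(w - 2)^2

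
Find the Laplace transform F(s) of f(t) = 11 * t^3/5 66/(5 * s^4) 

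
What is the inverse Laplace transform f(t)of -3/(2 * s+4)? -3 * exp(-2 * t)/2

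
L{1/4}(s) 1/(4*s)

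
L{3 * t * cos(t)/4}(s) 3 * (s^2 - 1)/(4 * (s^2 + 1)^2)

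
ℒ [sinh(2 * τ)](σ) 2/(σ^2 - 4)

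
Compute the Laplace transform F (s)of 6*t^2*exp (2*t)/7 12/ (7*(s - 2)^3)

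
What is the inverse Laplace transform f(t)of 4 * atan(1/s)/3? 4 * sin(t)/(3 * t)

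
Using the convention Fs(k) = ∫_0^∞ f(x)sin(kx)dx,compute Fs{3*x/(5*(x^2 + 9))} 3*pi*exp(-3*k)/10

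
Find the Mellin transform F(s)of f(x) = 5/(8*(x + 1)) 5*pi*csc(pi*s)/8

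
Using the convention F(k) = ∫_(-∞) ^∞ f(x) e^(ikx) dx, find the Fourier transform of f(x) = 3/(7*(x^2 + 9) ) pi*exp(-3*Abs(k) ) /7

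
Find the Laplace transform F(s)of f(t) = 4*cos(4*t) 4*s/(s^2 + 16)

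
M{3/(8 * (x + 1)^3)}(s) 3 * pi * (s - 2) * (s - 1)/(16 * sin(pi * s))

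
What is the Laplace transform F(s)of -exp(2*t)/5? -1/(5*s - 10)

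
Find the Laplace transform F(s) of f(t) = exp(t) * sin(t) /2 1/(2 * ((s - 1) ^2 + 1) ) 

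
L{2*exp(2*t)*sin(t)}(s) 2/((s - 2)^2+1)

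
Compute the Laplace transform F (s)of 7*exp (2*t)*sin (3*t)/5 21/ (5*( (s - 2)^2+9))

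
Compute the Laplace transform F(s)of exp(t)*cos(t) (s - 1)/((s - 1)^2 + 1)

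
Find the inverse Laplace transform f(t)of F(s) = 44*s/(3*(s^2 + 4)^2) 11*t*sin(2*t)/3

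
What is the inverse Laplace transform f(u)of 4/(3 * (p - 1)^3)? 2 * u^2 * exp(u)/3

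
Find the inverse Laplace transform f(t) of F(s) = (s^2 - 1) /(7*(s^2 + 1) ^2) t*cos(t) /7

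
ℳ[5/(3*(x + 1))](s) 5*pi*csc(pi*s)/3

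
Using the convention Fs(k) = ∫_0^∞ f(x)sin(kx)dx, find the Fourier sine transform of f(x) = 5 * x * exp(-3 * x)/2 15 * k/(k^2 + 9)^2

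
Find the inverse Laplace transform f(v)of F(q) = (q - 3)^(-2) v * exp(3 * v)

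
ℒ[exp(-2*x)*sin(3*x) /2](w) 3/(2*((w+2) ^2+9) ) 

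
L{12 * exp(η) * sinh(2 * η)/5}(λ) 24/(5 * ((λ - 1)^2 - 4))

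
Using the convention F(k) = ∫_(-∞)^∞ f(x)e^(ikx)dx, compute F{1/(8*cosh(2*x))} pi/(16*cosh(pi*k/4))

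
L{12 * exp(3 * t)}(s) 12/(s - 3)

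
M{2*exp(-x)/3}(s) 2*gamma(s)/3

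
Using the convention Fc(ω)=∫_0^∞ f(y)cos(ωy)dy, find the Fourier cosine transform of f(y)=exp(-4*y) 4/(ω^2+16)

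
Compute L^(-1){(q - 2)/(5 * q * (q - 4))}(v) exp(2 * v) * cosh(2 * v)/5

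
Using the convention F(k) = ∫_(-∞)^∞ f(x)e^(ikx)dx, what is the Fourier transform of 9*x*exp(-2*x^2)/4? 9*sqrt(2)*I*sqrt(pi)*k*exp(-k^2/8)/32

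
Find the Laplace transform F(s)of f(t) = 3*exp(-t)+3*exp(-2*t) 3/(s+2)+3/(s+1)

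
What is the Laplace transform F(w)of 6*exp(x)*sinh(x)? 6/(w*(w - 2))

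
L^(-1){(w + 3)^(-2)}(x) x * exp(-3 * x)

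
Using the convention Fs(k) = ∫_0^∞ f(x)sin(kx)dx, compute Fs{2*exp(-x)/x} 2*atan(k)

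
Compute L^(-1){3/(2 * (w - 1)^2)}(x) 3 * x * exp(x)/2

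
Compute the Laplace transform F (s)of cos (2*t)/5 s/ (5*(s^2 + 4))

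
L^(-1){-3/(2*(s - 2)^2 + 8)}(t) -3*exp(2*t)*sin(2*t)/4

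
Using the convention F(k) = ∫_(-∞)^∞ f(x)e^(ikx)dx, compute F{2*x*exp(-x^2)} I*sqrt(pi)*k*exp(-k^2/4)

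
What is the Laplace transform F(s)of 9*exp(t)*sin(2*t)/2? 9/((s - 1)^2 + 4)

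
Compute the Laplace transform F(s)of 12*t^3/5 72/(5*s^4)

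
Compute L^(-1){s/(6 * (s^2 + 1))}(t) cos(t)/6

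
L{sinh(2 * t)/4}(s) 1/(2 * (s^2 - 4))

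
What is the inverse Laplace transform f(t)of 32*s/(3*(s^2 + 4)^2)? 8*t*sin(2*t)/3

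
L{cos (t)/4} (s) s/ (4 * (s^2 + 1))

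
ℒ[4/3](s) 4/ (3 * s)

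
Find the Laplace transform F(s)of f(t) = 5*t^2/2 5/s^3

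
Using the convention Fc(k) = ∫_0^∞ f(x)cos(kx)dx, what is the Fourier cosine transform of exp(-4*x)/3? 4/(3*(k^2+16))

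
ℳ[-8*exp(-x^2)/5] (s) -4*gamma(s/2)/5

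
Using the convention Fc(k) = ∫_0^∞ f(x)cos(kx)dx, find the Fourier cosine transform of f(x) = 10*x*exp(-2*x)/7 10*(4 - k^2)/(7*(k^2 + 4)^2)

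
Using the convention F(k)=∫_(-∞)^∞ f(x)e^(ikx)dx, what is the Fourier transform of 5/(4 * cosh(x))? 5 * pi/(4 * cosh(pi * k/2))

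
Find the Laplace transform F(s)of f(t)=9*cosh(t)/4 9*s/(4*(s^2 - 1))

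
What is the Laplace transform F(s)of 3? 3/s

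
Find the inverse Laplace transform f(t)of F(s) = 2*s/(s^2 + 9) 2*cos(3*t)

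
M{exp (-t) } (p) gamma (p) 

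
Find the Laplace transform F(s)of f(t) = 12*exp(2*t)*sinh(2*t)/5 24/(5*s*(s - 4))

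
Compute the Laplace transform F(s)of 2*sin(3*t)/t 2*atan(3/s)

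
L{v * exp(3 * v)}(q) (q - 3)^(-2)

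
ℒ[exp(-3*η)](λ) 1/(λ + 3)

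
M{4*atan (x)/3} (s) -2*pi*sec (pi*s/2)/ (3*s)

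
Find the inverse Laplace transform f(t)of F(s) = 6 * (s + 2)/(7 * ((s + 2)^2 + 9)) 6 * exp(-2 * t) * cos(3 * t)/7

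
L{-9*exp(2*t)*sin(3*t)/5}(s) -27/(5*(s - 2)^2 + 45)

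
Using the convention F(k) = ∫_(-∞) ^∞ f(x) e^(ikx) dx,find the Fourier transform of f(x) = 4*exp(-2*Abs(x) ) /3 16/(3*(k^2 + 4) ) 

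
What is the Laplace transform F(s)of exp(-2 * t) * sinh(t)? 1/((s + 2)^2 - 1)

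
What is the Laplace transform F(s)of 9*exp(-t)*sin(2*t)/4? 9/(2*((s + 1)^2 + 4))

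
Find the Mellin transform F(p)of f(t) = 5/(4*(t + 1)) 5*pi*csc(pi*p)/4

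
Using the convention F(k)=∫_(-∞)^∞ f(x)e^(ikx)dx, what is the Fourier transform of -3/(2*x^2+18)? -pi*exp(-3*Abs(k))/2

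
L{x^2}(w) 2/w^3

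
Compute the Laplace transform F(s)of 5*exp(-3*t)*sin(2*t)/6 5/(3*((s+3)^2+4))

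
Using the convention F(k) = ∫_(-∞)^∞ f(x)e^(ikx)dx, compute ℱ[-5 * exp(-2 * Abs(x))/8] -5/(2 * k^2 + 8)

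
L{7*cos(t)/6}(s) 7*s/(6*(s^2+1))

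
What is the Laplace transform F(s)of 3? 3/s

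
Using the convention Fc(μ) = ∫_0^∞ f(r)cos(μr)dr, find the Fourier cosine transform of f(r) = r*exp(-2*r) (4 - μ^2)/(μ^2+4)^2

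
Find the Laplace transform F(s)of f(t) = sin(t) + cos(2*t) 1/(s^2 + 1) + s/(s^2 + 4)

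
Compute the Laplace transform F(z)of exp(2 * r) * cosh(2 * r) (z - 2)/(z * (z - 4))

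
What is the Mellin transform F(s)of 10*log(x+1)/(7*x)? -10*pi*csc(pi*s)/(7*s - 7)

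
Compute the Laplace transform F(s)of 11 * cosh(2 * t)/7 11 * s/(7 * (s^2 - 4))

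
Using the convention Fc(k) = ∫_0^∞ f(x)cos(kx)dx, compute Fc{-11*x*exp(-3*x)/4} 11*(k^2 - 9)/(4*(k^2 + 9)^2)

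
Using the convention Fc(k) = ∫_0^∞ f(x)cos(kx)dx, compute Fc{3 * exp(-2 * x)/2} 3/(k^2 + 4)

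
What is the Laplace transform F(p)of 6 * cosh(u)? 6 * p/(p^2 - 1)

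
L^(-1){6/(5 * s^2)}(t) 6 * t/5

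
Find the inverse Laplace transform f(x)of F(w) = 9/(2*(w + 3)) 9*exp(-3*x)/2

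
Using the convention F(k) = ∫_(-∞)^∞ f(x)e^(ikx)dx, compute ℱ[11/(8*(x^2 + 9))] 11*pi*exp(-3*Abs(k))/24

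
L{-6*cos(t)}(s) -6*s/(s^2 + 1)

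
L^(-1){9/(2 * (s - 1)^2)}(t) 9 * t * exp(t)/2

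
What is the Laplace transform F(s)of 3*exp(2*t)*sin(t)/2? 3/(2*((s - 2)^2+1))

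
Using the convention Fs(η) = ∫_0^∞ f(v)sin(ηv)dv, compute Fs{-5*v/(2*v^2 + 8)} -5*pi*exp(-2*η)/4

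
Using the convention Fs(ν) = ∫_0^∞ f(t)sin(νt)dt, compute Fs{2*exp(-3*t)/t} 2*atan(ν/3)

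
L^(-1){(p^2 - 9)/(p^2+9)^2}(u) u * cos(3 * u)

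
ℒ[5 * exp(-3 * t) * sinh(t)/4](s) 5/(4 * ((s + 3)^2 - 1))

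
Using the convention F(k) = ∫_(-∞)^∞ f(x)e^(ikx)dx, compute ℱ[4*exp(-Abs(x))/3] 8/(3*(k^2 + 1))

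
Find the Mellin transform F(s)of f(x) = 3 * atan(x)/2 -3 * pi * sec(pi * s/2)/(4 * s)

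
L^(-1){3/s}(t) 3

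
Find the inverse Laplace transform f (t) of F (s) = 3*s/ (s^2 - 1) 3*cosh (t) 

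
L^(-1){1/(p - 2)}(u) exp(2 * u)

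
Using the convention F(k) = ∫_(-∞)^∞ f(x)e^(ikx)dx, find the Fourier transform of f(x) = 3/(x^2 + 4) 3 * pi * exp(-2 * Abs(k))/2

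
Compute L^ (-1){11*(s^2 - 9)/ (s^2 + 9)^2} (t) 11*t*cos (3*t)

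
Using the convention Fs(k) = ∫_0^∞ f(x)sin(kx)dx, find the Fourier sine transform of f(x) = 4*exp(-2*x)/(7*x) 4*atan(k/2)/7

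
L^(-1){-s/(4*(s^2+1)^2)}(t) -t*sin(t)/8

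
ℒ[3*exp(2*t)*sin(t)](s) 3/((s - 2)^2 + 1)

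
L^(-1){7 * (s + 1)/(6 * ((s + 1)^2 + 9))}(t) 7 * exp(-t) * cos(3 * t)/6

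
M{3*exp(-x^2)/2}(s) 3*gamma(s/2)/4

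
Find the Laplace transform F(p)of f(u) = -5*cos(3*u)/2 -5*p/(2*p^2 + 18)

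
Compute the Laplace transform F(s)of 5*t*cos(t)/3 5*(s^2-1)/(3*(s^2 + 1)^2)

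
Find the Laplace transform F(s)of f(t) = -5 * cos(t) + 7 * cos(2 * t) 7 * s/(s^2 + 4) - 5 * s/(s^2 + 1)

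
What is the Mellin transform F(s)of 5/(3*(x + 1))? 5*pi*csc(pi*s)/3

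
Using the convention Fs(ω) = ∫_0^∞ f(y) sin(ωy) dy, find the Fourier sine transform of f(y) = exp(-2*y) ω/(ω^2 + 4) 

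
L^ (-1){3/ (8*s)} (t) 3/8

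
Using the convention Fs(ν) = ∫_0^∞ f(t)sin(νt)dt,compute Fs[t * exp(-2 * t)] 4 * ν/(ν^2 + 4)^2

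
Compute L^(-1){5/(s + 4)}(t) 5*exp(-4*t)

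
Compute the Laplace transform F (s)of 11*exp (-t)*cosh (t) 11*(s+1)/ (s*(s+2))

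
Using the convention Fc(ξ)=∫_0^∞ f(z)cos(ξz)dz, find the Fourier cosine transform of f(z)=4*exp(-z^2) 2*sqrt(pi)*exp(-ξ^2/4)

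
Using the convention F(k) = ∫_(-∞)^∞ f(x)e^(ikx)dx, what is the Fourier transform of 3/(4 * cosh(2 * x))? 3 * pi/(8 * cosh(pi * k/4))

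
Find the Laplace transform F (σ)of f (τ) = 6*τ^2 12/σ^3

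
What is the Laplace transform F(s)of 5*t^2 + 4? 10/s^3 + 4/s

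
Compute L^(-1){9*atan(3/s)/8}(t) 9*sin(3*t)/(8*t)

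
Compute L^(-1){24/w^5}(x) x^4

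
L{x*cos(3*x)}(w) (w^2-9)/(w^2 + 9)^2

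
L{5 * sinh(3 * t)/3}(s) 5/(s^2 - 9)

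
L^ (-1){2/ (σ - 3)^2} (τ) 2 * τ * exp (3 * τ)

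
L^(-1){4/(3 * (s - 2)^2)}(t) 4 * t * exp(2 * t)/3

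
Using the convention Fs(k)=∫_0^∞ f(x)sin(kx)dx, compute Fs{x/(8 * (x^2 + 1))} pi * exp(-k)/16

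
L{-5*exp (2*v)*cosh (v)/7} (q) 5*(2 - q)/ (7*( (q - 2)^2-1))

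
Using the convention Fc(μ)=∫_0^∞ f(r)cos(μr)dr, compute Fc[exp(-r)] 1/(μ^2 + 1)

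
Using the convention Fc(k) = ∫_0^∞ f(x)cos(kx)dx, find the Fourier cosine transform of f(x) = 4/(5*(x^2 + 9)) 2*pi*exp(-3*k)/15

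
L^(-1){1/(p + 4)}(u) exp(-4 * u)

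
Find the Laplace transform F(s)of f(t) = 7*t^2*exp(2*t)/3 14/(3*(s - 2)^3)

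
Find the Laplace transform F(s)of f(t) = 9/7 9/(7*s)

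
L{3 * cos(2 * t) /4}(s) 3 * s/(4 * (s^2+4) ) 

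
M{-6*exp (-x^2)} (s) -3*gamma (s/2)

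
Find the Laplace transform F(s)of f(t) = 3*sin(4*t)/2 6/(s^2 + 16)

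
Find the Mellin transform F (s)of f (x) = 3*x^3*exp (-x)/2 3*gamma (s + 3)/2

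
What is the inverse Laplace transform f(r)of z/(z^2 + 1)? cos(r)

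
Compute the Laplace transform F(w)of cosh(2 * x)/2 w/(2 * (w^2 - 4))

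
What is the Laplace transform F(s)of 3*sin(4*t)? 12/(s^2 + 16)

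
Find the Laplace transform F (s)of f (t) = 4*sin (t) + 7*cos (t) 7*s/ (s^2 + 1) + 4/ (s^2 + 1)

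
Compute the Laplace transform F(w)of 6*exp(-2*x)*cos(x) 6*(w+2)/((w+2)^2+1)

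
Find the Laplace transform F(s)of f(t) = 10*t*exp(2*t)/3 10/(3*(s - 2)^2)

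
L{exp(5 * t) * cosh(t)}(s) (s - 5)/((s - 5)^2 - 1)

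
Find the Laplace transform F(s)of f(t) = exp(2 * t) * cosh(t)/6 (s - 2)/(6 * ((s - 2)^2 - 1))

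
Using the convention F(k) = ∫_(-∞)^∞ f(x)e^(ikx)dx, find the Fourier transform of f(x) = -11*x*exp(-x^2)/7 -11*I*sqrt(pi)*k*exp(-k^2/4)/14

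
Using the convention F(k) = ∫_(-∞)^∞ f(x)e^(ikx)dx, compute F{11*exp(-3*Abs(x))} 66/(k^2 + 9)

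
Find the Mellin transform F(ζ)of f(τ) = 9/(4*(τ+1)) 9*pi*csc(pi*ζ)/4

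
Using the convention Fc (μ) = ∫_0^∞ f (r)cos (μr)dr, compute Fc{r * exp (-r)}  (1 - μ^2)/ (μ^2 + 1)^2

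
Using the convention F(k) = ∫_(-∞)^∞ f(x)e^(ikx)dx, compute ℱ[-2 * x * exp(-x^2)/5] -I * sqrt(pi) * k * exp(-k^2/4)/5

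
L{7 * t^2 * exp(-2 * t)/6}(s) 7/(3 * (s + 2)^3)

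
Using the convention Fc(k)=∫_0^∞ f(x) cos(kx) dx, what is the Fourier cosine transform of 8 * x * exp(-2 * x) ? 8 * (4 - k^2) /(k^2 + 4) ^2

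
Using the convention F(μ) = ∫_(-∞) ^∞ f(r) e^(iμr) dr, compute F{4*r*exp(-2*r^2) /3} sqrt(2)*I*sqrt(pi)*μ*exp(-μ^2/8) /6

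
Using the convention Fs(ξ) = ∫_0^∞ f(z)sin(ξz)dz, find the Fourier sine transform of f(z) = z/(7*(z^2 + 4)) pi*exp(-2*ξ)/14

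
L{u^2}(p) 2/p^3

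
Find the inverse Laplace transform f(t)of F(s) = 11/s 11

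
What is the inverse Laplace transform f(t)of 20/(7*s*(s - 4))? 10*exp(2*t)*sinh(2*t)/7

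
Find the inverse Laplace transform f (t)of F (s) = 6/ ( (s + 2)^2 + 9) 2*exp (-2*t)*sin (3*t)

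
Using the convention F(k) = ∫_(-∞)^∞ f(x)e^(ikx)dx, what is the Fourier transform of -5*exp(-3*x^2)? -5*sqrt(3)*sqrt(pi)*exp(-k^2/12)/3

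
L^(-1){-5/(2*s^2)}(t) -5*t/2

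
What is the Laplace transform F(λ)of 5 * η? 5/λ^2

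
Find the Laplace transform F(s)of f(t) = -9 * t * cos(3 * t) 9 * (9 - s^2)/(s^2 + 9)^2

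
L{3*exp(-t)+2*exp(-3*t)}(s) 3/(s+1)+2/(s+3)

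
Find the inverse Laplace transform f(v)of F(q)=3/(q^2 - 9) sinh(3*v)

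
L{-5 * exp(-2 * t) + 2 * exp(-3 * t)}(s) 2/(s + 3) - 5/(s + 2)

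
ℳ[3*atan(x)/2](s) -3*pi*sec(pi*s/2)/(4*s)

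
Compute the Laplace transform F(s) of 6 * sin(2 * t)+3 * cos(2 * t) 12/(s^2+4)+3 * s/(s^2+4) 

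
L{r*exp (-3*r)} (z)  (z + 3)^ (-2)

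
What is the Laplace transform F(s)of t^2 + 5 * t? 2/s^3 + 5/s^2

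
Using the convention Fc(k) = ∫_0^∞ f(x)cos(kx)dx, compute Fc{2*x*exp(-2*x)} 2*(4 - k^2)/(k^2 + 4)^2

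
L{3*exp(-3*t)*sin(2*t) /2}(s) 3/((s + 3) ^2 + 4) 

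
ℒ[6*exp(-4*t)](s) 6/(s + 4)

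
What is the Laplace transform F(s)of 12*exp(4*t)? 12/(s - 4)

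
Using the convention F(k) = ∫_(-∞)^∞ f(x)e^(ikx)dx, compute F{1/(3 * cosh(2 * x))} pi/(6 * cosh(pi * k/4))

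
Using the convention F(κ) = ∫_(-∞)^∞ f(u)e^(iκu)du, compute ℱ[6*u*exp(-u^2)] 3*I*sqrt(pi)*κ*exp(-κ^2/4)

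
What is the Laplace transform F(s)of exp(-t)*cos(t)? (s + 1)/((s + 1)^2 + 1)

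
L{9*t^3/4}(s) 27/(2*s^4)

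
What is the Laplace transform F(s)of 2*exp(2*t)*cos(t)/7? 2*(s - 2)/(7*((s - 2)^2 + 1))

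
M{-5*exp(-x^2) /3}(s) -5*gamma(s/2) /6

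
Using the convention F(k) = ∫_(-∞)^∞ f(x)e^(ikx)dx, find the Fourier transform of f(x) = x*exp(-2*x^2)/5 sqrt(2)*I*sqrt(pi)*k*exp(-k^2/8)/40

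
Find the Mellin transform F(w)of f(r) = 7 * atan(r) -7 * pi * sec(pi * w/2)/(2 * w)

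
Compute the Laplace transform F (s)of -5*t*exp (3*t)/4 -5/ (4*(s - 3)^2)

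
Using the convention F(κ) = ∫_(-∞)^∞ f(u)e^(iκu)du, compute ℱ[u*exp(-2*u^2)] sqrt(2)*I*sqrt(pi)*κ*exp(-κ^2/8)/8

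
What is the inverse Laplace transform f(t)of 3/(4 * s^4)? t^3/8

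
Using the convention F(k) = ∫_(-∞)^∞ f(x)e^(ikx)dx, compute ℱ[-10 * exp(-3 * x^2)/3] -10 * sqrt(3) * sqrt(pi) * exp(-k^2/12)/9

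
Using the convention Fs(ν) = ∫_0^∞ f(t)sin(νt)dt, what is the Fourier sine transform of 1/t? pi/2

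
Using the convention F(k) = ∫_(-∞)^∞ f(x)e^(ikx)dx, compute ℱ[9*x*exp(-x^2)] 9*I*sqrt(pi)*k*exp(-k^2/4)/2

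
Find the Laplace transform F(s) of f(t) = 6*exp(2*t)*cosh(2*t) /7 6*(s - 2) /(7*s*(s - 4) ) 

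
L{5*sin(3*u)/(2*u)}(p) 5*atan(3/p)/2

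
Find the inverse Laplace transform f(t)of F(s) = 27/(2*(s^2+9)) 9*sin(3*t)/2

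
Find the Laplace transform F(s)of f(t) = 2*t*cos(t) 2*(s^2 - 1)/(s^2 + 1)^2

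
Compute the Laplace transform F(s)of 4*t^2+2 2/s+8/s^3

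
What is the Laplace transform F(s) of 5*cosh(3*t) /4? 5*s/(4*(s^2-9) ) 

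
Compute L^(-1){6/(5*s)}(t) 6/5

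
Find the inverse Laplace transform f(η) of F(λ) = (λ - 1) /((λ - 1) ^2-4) exp(η)*cosh(2*η) 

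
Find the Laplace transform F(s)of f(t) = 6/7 6/(7*s)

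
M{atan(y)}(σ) -pi*sec(pi*σ/2)/(2*σ)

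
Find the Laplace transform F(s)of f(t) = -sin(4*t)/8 -1/(2*s^2 + 32)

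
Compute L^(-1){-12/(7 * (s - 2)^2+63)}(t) -4 * exp(2 * t) * sin(3 * t)/7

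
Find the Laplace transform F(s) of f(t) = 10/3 10/(3*s) 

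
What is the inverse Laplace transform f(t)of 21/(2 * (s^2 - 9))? 7 * sinh(3 * t)/2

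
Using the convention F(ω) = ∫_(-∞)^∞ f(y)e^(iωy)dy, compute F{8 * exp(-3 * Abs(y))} 48/(ω^2 + 9)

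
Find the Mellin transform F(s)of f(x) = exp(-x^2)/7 gamma(s/2)/14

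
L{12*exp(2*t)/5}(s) 12/(5*(s - 2))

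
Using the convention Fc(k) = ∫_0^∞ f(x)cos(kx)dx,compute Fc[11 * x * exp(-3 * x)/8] 11 * (9 - k^2)/(8 * (k^2 + 9)^2)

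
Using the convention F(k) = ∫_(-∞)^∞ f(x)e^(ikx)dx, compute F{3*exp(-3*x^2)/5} sqrt(3)*sqrt(pi)*exp(-k^2/12)/5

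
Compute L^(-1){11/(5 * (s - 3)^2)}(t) 11 * t * exp(3 * t)/5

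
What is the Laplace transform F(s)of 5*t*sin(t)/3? 10*s/(3*(s^2 + 1)^2)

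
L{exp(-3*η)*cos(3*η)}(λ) (λ + 3)/((λ + 3)^2 + 9)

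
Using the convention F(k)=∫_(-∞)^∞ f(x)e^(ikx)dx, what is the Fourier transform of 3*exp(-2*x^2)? 3*sqrt(2)*sqrt(pi)*exp(-k^2/8)/2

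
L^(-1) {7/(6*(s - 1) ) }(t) 7*exp(t) /6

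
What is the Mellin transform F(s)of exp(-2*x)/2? gamma(s)/(2*2^s)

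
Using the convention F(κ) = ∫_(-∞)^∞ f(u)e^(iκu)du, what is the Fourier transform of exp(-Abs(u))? 2/(κ^2+1)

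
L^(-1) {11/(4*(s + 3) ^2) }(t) 11*t*exp(-3*t) /4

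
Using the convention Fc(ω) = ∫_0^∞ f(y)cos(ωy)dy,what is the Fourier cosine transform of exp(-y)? 1/(ω^2 + 1)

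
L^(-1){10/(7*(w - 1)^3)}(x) 5*x^2*exp(x)/7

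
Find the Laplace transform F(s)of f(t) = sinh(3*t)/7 3/(7*(s^2 - 9))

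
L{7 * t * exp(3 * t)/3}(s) 7/(3 * (s - 3)^2)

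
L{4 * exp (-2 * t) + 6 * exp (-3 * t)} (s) 6/ (s + 3) + 4/ (s + 2)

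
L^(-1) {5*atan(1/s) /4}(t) 5*sin(t) /(4*t) 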